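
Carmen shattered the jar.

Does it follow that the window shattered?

no

Nothing is said about any window; only the jar is affected.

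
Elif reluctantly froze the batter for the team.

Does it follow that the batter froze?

yes

'Elif froze the batter' is the causative; it entails the inchoative 'the batter froze'.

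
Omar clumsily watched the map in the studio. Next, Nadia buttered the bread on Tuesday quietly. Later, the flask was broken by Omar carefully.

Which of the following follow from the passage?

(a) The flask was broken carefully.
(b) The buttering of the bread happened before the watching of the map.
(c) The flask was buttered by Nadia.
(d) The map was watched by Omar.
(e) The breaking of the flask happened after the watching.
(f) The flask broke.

(a), (d), (e), (f)

(a) Entailed — this follows by dropping conjuncts from the breaking event's description.
(b) Not entailed — the narrative places the watching before the buttering, not after.
(c) Not entailed — Nadia buttered the bread, not the flask; the flask belongs to the breaking event.
(d) Entailed — dropping 'in the studio', 'clumsily' leaves a sub-description the original still satisfies.
(e) Entailed — the narrative places the watching before the breaking.
(f) Entailed — 'Omar broke the flask' is causative; it entails the inchoative 'the flask broke'.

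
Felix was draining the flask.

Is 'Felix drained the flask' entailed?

no

'was draining' is progressive; for an accomplishment like 'drain the flask', it doesn't entail completion.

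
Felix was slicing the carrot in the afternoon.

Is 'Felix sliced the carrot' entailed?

'was slicing' is progressive; for an accomplishment like 'slice the carrot', it doesn't entail completion.

no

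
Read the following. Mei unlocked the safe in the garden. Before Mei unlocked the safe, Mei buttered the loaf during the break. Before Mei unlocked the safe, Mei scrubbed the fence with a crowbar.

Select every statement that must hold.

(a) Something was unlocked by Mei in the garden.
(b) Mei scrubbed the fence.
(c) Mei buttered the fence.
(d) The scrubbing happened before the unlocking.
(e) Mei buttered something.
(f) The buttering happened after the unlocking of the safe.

(a) Entailed — every conjunct here is already in the original unlocking event.
(b) Entailed — dropping 'with a crowbar' leaves a sub-description the original still satisfies.
(c) Not entailed — Mei buttered the loaf, not the fence; the fence belongs to the scrubbing event.
(d) Entailed — the narrative places the scrubbing before the unlocking.
(e) Entailed — this follows by dropping conjuncts from the buttering event's description.
(f) Not entailed — the narrative places the buttering before the unlocking, not after.

(a), (b), (d), (e)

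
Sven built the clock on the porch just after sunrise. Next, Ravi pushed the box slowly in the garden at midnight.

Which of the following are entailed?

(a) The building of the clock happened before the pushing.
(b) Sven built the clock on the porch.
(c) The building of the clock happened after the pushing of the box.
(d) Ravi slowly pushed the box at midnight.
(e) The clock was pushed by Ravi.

(a) Entailed — the narrative places the building before the pushing.
(b) Entailed — this follows by dropping conjuncts from the building event's description.
(c) Not entailed — the narrative places the building before the pushing, not after.
(d) Entailed — the original entails any weakening of itself; this just drops 'in the garden'.
(e) Not entailed — Ravi pushed the box, not the clock; the clock belongs to the building event.

(a), (b), (d)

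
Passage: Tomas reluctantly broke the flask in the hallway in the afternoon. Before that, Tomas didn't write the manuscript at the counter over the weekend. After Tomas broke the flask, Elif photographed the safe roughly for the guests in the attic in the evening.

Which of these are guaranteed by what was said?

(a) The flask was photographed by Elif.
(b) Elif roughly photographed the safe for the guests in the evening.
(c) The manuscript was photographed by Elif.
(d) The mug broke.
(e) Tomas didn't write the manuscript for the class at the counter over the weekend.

(a) Not entailed — Elif photographed the safe, not the flask; the flask belongs to the breaking event.
(b) Entailed — this follows by dropping conjuncts from the photographing event's description.
(c) Not entailed — Elif photographed the safe, not the manuscript; the manuscript belongs to the writing event.
(d) Not entailed — the flask is what broke, not the mug.
(e) Entailed — under negation, adding a further restriction is entailed: if no such writing event occurred, none occurred for the class either.

(b), (e)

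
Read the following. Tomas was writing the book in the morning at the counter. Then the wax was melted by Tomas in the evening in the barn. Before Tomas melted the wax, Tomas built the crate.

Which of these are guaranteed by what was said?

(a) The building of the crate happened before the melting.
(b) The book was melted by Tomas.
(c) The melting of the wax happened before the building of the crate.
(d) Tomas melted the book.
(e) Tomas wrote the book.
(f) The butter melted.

(a) Entailed — the narrative places the building before the melting.
(b) Not entailed — Tomas melted the wax, not the book; the book belongs to the writing event.
(c) Not entailed — the narrative places the building before the melting, not after.
(d) Not entailed — Tomas melted the wax, not the book; the book belongs to the writing event.
(e) Not entailed — 'was writing' is progressive on an accomplishment; it does not entail the completed 'wrote'.
(f) Not entailed — the wax is what melted, not the butter.

(a)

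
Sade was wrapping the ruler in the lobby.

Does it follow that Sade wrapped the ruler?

'was wrapping' is progressive; for an accomplishment like 'wrap the ruler', it doesn't entail completion.

no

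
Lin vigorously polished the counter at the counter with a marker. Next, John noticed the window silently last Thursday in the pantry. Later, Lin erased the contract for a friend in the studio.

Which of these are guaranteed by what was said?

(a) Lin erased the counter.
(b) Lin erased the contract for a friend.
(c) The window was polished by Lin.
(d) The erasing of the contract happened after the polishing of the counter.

(a) Not entailed — Lin erased the contract, not the counter; the counter belongs to the polishing event.
(b) Entailed — the original entails any weakening of itself; this just drops 'in the studio'.
(c) Not entailed — Lin polished the counter, not the window; the window belongs to the noticing event.
(d) Entailed — the narrative places the polishing before the erasing.

(b), (d)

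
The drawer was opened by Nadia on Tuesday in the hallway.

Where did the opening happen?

in the hallway

'in the hallway' marks the location of the opening event.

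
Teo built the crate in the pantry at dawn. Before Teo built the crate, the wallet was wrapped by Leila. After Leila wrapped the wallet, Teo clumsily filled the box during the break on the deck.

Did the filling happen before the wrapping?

The narrative orders the wrapping before the filling.

no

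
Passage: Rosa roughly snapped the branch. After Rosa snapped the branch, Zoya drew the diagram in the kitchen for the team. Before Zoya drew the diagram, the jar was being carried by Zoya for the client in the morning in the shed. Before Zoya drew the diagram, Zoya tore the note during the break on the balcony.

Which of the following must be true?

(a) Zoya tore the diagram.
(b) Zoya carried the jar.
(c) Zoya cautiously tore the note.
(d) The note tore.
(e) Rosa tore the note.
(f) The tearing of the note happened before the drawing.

(a) Not entailed — Zoya tore the note, not the diagram; the diagram belongs to the drawing event.
(b) Entailed — 'carry' is an activity; 'was carrying' entails that some carrying happened, so 'carried' holds.
(c) Not entailed — 'cautiously' adds information not in the original event.
(d) Entailed — 'Zoya tore the note' is causative; it entails the inchoative 'the note tore'.
(e) Not entailed — the passage has Zoya tearing the note, not Rosa.
(f) Entailed — the narrative places the tearing before the drawing.

(b), (d), (f)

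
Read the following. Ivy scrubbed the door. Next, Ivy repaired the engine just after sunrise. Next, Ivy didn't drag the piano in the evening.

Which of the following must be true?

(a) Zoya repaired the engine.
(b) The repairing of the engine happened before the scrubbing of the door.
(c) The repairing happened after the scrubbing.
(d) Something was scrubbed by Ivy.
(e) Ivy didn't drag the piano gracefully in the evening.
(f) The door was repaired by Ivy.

(a) Not entailed — the passage has Ivy repairing the engine, not Zoya.
(b) Not entailed — the narrative places the scrubbing before the repairing, not after.
(c) Entailed — the narrative places the scrubbing before the repairing.
(d) Entailed — generalizing the patient leaves a sub-description the original still satisfies.
(e) Entailed — under negation, adding a further restriction is entailed: if no such dragging event occurred, none occurred gracefully either.
(f) Not entailed — Ivy repaired the engine, not the door; the door belongs to the scrubbing event.

(c), (d), (e)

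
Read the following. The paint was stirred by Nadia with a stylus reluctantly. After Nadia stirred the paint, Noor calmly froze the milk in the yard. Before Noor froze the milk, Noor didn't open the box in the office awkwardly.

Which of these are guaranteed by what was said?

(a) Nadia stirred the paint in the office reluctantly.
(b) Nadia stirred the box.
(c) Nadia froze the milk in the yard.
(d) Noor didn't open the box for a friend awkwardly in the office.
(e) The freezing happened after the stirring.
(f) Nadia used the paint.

(a) Not entailed — 'in the office' adds information not in the original event.
(b) Not entailed — Nadia stirred the paint, not the box; the box belongs to the opening event.
(c) Not entailed — the passage has Noor freezing the milk, not Nadia.
(d) Entailed — under negation, adding a further restriction is entailed: if no such opening event occurred, none occurred for a friend either.
(e) Entailed — the narrative places the stirring before the freezing.
(f) Not entailed — the paint is the patient, not an instrument — Nadia used a stylus.

(d), (e)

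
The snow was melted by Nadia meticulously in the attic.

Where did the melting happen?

in the attic

'in the attic' marks the location of the melting event.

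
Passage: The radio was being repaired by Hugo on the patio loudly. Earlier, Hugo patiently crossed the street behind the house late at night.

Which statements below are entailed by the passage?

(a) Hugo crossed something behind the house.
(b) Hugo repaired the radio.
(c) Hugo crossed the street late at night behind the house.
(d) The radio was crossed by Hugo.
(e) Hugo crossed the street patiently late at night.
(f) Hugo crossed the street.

(a), (c), (e), (f)

(a) Entailed — the original entails any weakening of itself; this just drops 'late at night', 'patiently' and generalizes the patient.
(b) Not entailed — 'was repairing' is progressive on an accomplishment; it does not entail the completed 'repaired'.
(c) Entailed — dropping 'patiently' leaves a sub-description the original still satisfies.
(d) Not entailed — Hugo crossed the street, not the radio; the radio belongs to the repairing event.
(e) Entailed — the original entails any weakening of itself; this just drops 'behind the house'.
(f) Entailed — this follows by dropping conjuncts from the crossing event's description.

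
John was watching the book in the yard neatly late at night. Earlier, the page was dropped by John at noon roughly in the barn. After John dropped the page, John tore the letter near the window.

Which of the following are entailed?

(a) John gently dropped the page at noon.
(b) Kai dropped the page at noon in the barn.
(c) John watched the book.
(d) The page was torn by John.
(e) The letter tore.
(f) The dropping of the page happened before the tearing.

(a) Not entailed — 'gently' adds a manner not in (and inconsistent with) the original.
(b) Not entailed — the passage has John dropping the page, not Kai.
(c) Entailed — 'watch' is an activity; 'was watching' entails that some watching happened, so 'watched' holds.
(d) Not entailed — John tore the letter, not the page; the page belongs to the dropping event.
(e) Entailed — 'John tore the letter' is causative; it entails the inchoative 'the letter tore'.
(f) Entailed — the narrative places the dropping before the tearing.

(c), (e), (f)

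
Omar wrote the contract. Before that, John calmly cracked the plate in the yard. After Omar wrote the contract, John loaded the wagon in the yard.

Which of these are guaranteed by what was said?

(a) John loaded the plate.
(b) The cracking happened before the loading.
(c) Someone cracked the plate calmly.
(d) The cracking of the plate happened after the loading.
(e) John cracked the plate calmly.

(b), (c), (e)

(a) Not entailed — John loaded the wagon, not the plate; the plate belongs to the cracking event.
(b) Entailed — the narrative places the cracking before the loading.
(c) Entailed — dropping 'in the yard' and generalizing the agent leaves a sub-description the original still satisfies.
(d) Not entailed — the narrative places the cracking before the loading, not after.
(e) Entailed — this follows by dropping conjuncts from the cracking event's description.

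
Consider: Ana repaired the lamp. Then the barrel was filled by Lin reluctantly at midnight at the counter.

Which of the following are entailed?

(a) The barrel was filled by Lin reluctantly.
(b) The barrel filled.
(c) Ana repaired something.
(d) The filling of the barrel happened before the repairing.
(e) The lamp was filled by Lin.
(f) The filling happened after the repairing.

(a), (b), (c), (f)

(a) Entailed — dropping 'at the counter', 'at midnight' leaves a sub-description the original still satisfies.
(b) Entailed — 'Lin filled the barrel' is causative; it entails the inchoative 'the barrel filled'.
(c) Entailed — the original entails any weakening of itself; this just generalizes the patient.
(d) Not entailed — the narrative places the repairing before the filling, not after.
(e) Not entailed — Lin filled the barrel, not the lamp; the lamp belongs to the repairing event.
(f) Entailed — the narrative places the repairing before the filling.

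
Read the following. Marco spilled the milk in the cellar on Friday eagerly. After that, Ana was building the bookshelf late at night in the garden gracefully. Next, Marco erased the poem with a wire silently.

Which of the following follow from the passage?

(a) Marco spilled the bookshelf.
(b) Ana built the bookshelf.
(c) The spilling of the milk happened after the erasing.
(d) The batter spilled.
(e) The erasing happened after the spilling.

(e)

(a) Not entailed — Marco spilled the milk, not the bookshelf; the bookshelf belongs to the building event.
(b) Not entailed — 'was building' is progressive on an accomplishment; it does not entail the completed 'built'.
(c) Not entailed — the narrative places the spilling before the erasing, not after.
(d) Not entailed — the milk is what spilled, not the batter.
(e) Entailed — the narrative places the spilling before the erasing.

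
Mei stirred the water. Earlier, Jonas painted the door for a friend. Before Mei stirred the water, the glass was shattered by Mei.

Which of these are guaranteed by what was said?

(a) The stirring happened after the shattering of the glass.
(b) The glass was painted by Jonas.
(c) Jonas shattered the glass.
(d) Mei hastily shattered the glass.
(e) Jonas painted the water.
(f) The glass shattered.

(a) Entailed — the narrative places the shattering before the stirring.
(b) Not entailed — Jonas painted the door, not the glass; the glass belongs to the shattering event.
(c) Not entailed — the passage has Mei shattering the glass, not Jonas.
(d) Not entailed — 'hastily' adds information not in the original event.
(e) Not entailed — Jonas painted the door, not the water; the water belongs to the stirring event.
(f) Entailed — 'Mei shattered the glass' is causative; it entails the inchoative 'the glass shattered'.

(a), (f)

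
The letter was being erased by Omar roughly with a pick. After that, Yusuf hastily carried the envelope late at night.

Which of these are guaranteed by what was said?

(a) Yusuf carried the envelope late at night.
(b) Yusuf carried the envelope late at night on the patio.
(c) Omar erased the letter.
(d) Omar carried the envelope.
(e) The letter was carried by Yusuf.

(a) Entailed — every conjunct here is already in the original carrying event.
(b) Not entailed — 'on the patio' adds information not in the original event.
(c) Not entailed — 'was erasing' is progressive on an accomplishment; it does not entail the completed 'erased'.
(d) Not entailed — the passage has Yusuf carrying the envelope, not Omar.
(e) Not entailed — Yusuf carried the envelope, not the letter; the letter belongs to the erasing event.

(a)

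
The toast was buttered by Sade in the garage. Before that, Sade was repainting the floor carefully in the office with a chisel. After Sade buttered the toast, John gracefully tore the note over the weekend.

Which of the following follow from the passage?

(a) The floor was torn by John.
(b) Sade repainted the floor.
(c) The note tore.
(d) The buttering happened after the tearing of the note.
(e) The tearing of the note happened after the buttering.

(c), (e)

(a) Not entailed — John tore the note, not the floor; the floor belongs to the repainting event.
(b) Not entailed — 'was repainting' is progressive on an accomplishment; it does not entail the completed 'repainted'.
(c) Entailed — 'John tore the note' is causative; it entails the inchoative 'the note tore'.
(d) Not entailed — the narrative places the buttering before the tearing, not after.
(e) Entailed — the narrative places the buttering before the tearing.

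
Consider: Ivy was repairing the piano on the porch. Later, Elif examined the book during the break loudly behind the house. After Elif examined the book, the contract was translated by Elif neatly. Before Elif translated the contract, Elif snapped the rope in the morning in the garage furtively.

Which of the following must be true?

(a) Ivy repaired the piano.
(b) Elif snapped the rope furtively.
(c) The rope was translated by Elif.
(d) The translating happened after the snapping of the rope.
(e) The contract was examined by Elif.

(b), (d)

(a) Not entailed — 'was repairing' is progressive on an accomplishment; it does not entail the completed 'repaired'.
(b) Entailed — the original entails any weakening of itself; this just drops 'in the garage', 'in the morning'.
(c) Not entailed — Elif translated the contract, not the rope; the rope belongs to the snapping event.
(d) Entailed — the narrative places the snapping before the translating.
(e) Not entailed — Elif examined the book, not the contract; the contract belongs to the translating event.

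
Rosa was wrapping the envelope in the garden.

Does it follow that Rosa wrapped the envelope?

'was wrapping' is progressive; for an accomplishment like 'wrap the envelope', it doesn't entail completion.

no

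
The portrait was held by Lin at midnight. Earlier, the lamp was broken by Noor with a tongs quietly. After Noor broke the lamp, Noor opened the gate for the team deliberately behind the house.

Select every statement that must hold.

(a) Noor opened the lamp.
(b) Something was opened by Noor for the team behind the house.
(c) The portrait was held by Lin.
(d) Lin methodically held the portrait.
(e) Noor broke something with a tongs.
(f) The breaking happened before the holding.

(b), (c), (e), (f)

(a) Not entailed — Noor opened the gate, not the lamp; the lamp belongs to the breaking event.
(b) Entailed — every conjunct here is already in the original opening event.
(c) Entailed — this follows by dropping conjuncts from the holding event's description.
(d) Not entailed — 'methodically' adds information not in the original event.
(e) Entailed — dropping 'quietly' and generalizing the patient leaves a sub-description the original still satisfies.
(f) Entailed — the narrative places the breaking before the holding.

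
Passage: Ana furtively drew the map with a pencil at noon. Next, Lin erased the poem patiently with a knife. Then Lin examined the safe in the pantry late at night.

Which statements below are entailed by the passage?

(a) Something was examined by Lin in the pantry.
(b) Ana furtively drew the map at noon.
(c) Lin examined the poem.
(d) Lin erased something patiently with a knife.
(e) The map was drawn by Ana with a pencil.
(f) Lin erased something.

(a) Entailed — dropping 'late at night' and generalizing the patient leaves a sub-description the original still satisfies.
(b) Entailed — this follows by dropping conjuncts from the drawing event's description.
(c) Not entailed — Lin examined the safe, not the poem; the poem belongs to the erasing event.
(d) Entailed — the original entails any weakening of itself; this just generalizes the patient.
(e) Entailed — the original entails any weakening of itself; this just drops 'furtively', 'at noon'.
(f) Entailed — this follows by dropping conjuncts from the erasing event's description.

(a), (b), (d), (e), (f)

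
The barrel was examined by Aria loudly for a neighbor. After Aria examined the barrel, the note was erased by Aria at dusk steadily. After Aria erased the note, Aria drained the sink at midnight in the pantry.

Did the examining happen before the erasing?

yes

The narrative orders the examining before the erasing.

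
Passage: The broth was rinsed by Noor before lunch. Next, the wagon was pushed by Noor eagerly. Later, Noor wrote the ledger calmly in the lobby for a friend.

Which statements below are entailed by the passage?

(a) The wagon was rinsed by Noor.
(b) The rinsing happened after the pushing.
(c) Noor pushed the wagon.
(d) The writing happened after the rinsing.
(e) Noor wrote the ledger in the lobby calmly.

(c), (d), (e)

(a) Not entailed — Noor rinsed the broth, not the wagon; the wagon belongs to the pushing event.
(b) Not entailed — the narrative places the rinsing before the pushing, not after.
(c) Entailed — dropping 'eagerly' leaves a sub-description the original still satisfies.
(d) Entailed — the narrative places the rinsing before the writing.
(e) Entailed — every conjunct here is already in the original writing event.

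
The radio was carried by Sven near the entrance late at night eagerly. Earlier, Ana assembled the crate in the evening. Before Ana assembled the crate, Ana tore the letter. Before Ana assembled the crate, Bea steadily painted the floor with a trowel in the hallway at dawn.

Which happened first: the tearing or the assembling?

The connectives place the tearing before the assembling.

the tearing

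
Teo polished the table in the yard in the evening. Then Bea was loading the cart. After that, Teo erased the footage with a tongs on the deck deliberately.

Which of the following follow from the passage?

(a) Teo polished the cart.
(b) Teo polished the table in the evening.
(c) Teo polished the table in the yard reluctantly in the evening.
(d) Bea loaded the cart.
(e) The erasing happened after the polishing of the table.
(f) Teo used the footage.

(b), (e)

(a) Not entailed — Teo polished the table, not the cart; the cart belongs to the loading event.
(b) Entailed — this follows by dropping conjuncts from the polishing event's description.
(c) Not entailed — 'reluctantly' adds information not in the original event.
(d) Not entailed — 'was loading' is progressive on an accomplishment; it does not entail the completed 'loaded'.
(e) Entailed — the narrative places the polishing before the erasing.
(f) Not entailed — the footage is the patient, not an instrument — Teo used a tongs.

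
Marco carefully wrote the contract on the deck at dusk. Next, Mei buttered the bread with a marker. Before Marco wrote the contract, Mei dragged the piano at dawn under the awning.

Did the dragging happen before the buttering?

The narrative orders the dragging before the buttering.

yes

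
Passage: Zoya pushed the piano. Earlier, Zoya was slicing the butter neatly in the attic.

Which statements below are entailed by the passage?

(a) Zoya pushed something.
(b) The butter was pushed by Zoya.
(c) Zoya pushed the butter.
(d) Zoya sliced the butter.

(a)

(a) Entailed — every conjunct here is already in the original pushing event.
(b) Not entailed — Zoya pushed the piano, not the butter; the butter belongs to the slicing event.
(c) Not entailed — Zoya pushed the piano, not the butter; the butter belongs to the slicing event.
(d) Not entailed — 'was slicing' is progressive on an accomplishment; it does not entail the completed 'sliced'.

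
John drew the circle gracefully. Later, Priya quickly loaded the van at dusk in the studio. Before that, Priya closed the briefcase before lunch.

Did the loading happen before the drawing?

The narrative orders the drawing before the loading.

no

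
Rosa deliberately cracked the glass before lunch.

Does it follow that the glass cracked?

yes

'Rosa cracked the glass' is the causative; it entails the inchoative 'the glass cracked'.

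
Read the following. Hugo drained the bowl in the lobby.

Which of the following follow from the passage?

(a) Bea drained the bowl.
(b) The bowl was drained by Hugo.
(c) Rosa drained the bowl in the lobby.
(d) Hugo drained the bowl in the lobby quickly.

(a) Not entailed — the passage has Hugo draining the bowl, not Bea.
(b) Entailed — this follows by dropping conjuncts from the draining event's description.
(c) Not entailed — the passage has Hugo draining the bowl, not Rosa.
(d) Not entailed — 'quickly' adds information not in the original event.

(b)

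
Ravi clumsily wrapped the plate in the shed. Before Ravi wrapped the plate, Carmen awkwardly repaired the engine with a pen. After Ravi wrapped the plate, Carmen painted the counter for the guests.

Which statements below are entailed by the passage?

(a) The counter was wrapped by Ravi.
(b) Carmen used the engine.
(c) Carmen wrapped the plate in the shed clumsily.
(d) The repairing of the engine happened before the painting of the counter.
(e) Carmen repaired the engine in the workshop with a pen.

(d)

(a) Not entailed — Ravi wrapped the plate, not the counter; the counter belongs to the painting event.
(b) Not entailed — the engine is the patient, not an instrument — Carmen used a pen.
(c) Not entailed — the passage has Ravi wrapping the plate, not Carmen.
(d) Entailed — the narrative places the repairing before the painting.
(e) Not entailed — 'in the workshop' adds information not in the original event.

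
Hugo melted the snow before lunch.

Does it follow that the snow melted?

'Hugo melted the snow' is the causative; it entails the inchoative 'the snow melted'.

yes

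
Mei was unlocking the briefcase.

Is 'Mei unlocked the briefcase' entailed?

no

'was unlocking' is progressive; for an accomplishment like 'unlock the briefcase', it doesn't entail completion.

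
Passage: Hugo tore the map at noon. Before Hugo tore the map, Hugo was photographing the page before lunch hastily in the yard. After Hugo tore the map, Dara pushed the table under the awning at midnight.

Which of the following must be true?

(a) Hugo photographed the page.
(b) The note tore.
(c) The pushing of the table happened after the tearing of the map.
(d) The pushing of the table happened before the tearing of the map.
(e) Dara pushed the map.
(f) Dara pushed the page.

(c)

(a) Not entailed — 'was photographing' is progressive on an accomplishment; it does not entail the completed 'photographed'.
(b) Not entailed — the map is what tore, not the note.
(c) Entailed — the narrative places the tearing before the pushing.
(d) Not entailed — the narrative places the tearing before the pushing, not after.
(e) Not entailed — Dara pushed the table, not the map; the map belongs to the tearing event.
(f) Not entailed — Dara pushed the table, not the page; the page belongs to the photographing event.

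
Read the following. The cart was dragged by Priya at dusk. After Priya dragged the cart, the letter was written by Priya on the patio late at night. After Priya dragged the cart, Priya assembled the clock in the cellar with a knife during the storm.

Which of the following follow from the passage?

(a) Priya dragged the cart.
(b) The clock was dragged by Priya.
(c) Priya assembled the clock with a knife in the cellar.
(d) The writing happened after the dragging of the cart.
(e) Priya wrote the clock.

(a) Entailed — dropping 'at dusk' leaves a sub-description the original still satisfies.
(b) Not entailed — Priya dragged the cart, not the clock; the clock belongs to the assembling event.
(c) Entailed — dropping 'during the storm' leaves a sub-description the original still satisfies.
(d) Entailed — the narrative places the dragging before the writing.
(e) Not entailed — Priya wrote the letter, not the clock; the clock belongs to the assembling event.

(a), (c), (d)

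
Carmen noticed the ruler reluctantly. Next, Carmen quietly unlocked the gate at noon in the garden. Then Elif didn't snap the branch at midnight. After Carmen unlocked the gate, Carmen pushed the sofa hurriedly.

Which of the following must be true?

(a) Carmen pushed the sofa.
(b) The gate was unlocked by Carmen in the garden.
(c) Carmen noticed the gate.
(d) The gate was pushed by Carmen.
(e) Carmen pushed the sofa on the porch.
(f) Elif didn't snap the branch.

(a), (b)

(a) Entailed — every conjunct here is already in the original pushing event.
(b) Entailed — dropping 'quietly', 'at noon' leaves a sub-description the original still satisfies.
(c) Not entailed — Carmen noticed the ruler, not the gate; the gate belongs to the unlocking event.
(d) Not entailed — Carmen pushed the sofa, not the gate; the gate belongs to the unlocking event.
(e) Not entailed — 'on the porch' adds information not in the original event.
(f) Not entailed — dropping 'at midnight' under negation is not valid — the original leaves open that Elif snapped the branch some other way.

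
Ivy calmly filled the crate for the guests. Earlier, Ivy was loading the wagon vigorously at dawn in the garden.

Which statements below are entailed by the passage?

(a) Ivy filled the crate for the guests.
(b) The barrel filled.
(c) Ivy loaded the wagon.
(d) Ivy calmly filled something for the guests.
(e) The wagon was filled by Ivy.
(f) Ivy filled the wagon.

(a) Entailed — dropping 'calmly' leaves a sub-description the original still satisfies.
(b) Not entailed — the crate is what filled, not the barrel.
(c) Not entailed — 'was loading' is progressive on an accomplishment; it does not entail the completed 'loaded'.
(d) Entailed — every conjunct here is already in the original filling event.
(e) Not entailed — Ivy filled the crate, not the wagon; the wagon belongs to the loading event.
(f) Not entailed — Ivy filled the crate, not the wagon; the wagon belongs to the loading event.

(a), (d)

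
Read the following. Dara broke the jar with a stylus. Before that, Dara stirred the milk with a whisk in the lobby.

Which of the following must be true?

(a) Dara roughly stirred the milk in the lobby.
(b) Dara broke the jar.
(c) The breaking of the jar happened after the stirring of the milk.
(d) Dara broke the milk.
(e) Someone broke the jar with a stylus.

(a) Not entailed — 'roughly' adds information not in the original event.
(b) Entailed — dropping 'with a stylus' leaves a sub-description the original still satisfies.
(c) Entailed — the narrative places the stirring before the breaking.
(d) Not entailed — Dara broke the jar, not the milk; the milk belongs to the stirring event.
(e) Entailed — every conjunct here is already in the original breaking event.

(b), (c), (e)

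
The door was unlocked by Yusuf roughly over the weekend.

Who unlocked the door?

'Yusuf' marks the agent of the unlocking event.

Yusuf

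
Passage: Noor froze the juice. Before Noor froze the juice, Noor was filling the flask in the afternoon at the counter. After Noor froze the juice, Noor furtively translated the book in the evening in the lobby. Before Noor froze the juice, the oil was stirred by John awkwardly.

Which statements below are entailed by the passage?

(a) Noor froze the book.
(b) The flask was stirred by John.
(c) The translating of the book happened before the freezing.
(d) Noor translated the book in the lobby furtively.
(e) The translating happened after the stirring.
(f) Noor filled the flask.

(a) Not entailed — Noor froze the juice, not the book; the book belongs to the translating event.
(b) Not entailed — John stirred the oil, not the flask; the flask belongs to the filling event.
(c) Not entailed — the narrative places the freezing before the translating, not after.
(d) Entailed — every conjunct here is already in the original translating event.
(e) Entailed — the narrative places the stirring before the translating.
(f) Not entailed — 'was filling' is progressive on an accomplishment; it does not entail the completed 'filled'.

(d), (e)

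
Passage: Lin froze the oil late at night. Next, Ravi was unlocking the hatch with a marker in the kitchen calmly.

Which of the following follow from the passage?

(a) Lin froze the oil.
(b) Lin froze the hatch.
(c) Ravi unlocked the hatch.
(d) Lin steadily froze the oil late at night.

(a)

(a) Entailed — the original entails any weakening of itself; this just drops 'late at night'.
(b) Not entailed — Lin froze the oil, not the hatch; the hatch belongs to the unlocking event.
(c) Not entailed — 'was unlocking' is progressive on an accomplishment; it does not entail the completed 'unlocked'.
(d) Not entailed — 'steadily' adds information not in the original event.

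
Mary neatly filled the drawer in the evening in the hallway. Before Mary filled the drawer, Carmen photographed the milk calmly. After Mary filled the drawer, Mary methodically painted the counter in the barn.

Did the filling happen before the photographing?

The narrative orders the photographing before the filling.

no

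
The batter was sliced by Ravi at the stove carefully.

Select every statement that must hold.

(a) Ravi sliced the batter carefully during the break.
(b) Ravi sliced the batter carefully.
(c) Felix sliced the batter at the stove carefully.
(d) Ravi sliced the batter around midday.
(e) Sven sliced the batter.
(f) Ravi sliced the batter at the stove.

(b), (f)

(a) Not entailed — 'during the break' adds information not in the original event.
(b) Entailed — every conjunct here is already in the original slicing event.
(c) Not entailed — the passage has Ravi slicing the batter, not Felix.
(d) Not entailed — 'around midday' adds information not in the original event.
(e) Not entailed — the passage has Ravi slicing the batter, not Sven.
(f) Entailed — dropping 'carefully' leaves a sub-description the original still satisfies.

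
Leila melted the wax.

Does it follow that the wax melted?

'Leila melted the wax' is the causative; it entails the inchoative 'the wax melted'.

yes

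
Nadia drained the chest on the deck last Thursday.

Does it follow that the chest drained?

yes

'Nadia drained the chest' is the causative; it entails the inchoative 'the chest drained'.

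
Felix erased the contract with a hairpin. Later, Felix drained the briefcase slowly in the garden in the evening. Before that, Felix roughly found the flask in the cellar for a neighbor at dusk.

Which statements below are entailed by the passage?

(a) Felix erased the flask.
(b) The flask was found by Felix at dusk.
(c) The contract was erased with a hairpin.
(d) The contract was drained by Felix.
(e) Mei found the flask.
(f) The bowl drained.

(a) Not entailed — Felix erased the contract, not the flask; the flask belongs to the finding event.
(b) Entailed — dropping 'in the cellar', 'for a neighbor', 'roughly' leaves a sub-description the original still satisfies.
(c) Entailed — the original entails any weakening of itself; this just generalizes the agent.
(d) Not entailed — Felix drained the briefcase, not the contract; the contract belongs to the erasing event.
(e) Not entailed — the passage has Felix finding the flask, not Mei.
(f) Not entailed — the briefcase is what drained, not the bowl.

(b), (c)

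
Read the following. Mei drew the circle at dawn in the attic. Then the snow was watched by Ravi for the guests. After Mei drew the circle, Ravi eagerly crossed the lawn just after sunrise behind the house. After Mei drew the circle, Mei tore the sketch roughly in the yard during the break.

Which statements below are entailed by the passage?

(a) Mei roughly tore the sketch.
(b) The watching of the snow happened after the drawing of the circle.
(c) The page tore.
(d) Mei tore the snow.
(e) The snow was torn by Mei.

(a) Entailed — this follows by dropping conjuncts from the tearing event's description.
(b) Entailed — the narrative places the drawing before the watching.
(c) Not entailed — the sketch is what tore, not the page.
(d) Not entailed — Mei tore the sketch, not the snow; the snow belongs to the watching event.
(e) Not entailed — Mei tore the sketch, not the snow; the snow belongs to the watching event.

(a), (b)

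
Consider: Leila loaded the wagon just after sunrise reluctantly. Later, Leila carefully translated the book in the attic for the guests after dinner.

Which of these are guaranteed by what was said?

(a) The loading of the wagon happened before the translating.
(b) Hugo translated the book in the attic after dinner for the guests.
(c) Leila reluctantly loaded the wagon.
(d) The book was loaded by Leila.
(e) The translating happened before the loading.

(a) Entailed — the narrative places the loading before the translating.
(b) Not entailed — the passage has Leila translating the book, not Hugo.
(c) Entailed — every conjunct here is already in the original loading event.
(d) Not entailed — Leila loaded the wagon, not the book; the book belongs to the translating event.
(e) Not entailed — the narrative places the loading before the translating, not after.

(a), (c)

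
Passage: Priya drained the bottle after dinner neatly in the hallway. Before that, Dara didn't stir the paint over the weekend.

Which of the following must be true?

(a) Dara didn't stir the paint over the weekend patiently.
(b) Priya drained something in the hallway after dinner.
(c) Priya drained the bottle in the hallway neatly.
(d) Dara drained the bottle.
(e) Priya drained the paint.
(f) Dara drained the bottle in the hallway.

(a), (b), (c)

(a) Entailed — under negation, adding a further restriction is entailed: if no such stirring event occurred, none occurred patiently either.
(b) Entailed — dropping 'neatly' and generalizing the patient leaves a sub-description the original still satisfies.
(c) Entailed — dropping 'after dinner' leaves a sub-description the original still satisfies.
(d) Not entailed — the passage has Priya draining the bottle, not Dara.
(e) Not entailed — Priya drained the bottle, not the paint; the paint belongs to the stirring event.
(f) Not entailed — the passage has Priya draining the bottle, not Dara.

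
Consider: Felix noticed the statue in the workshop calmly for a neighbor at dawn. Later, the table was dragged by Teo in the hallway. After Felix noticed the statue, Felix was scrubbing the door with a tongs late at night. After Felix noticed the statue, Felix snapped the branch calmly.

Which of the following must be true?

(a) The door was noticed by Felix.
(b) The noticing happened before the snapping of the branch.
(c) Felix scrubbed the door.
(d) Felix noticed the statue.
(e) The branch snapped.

(a) Not entailed — Felix noticed the statue, not the door; the door belongs to the scrubbing event.
(b) Entailed — the narrative places the noticing before the snapping.
(c) Entailed — 'scrub' is an activity; 'was scrubbing' entails that some scrubbing happened, so 'scrubbed' holds.
(d) Entailed — the original entails any weakening of itself; this just drops 'calmly', 'for a neighbor', 'at dawn', 'in the workshop'.
(e) Entailed — 'Felix snapped the branch' is causative; it entails the inchoative 'the branch snapped'.

(b), (c), (d), (e)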